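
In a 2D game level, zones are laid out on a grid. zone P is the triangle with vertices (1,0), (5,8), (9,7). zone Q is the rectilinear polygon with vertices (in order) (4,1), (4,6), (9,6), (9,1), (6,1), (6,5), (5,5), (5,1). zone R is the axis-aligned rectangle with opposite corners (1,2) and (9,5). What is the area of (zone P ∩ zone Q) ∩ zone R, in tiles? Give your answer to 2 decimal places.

2.16

|zone P ∩ zone Q| = 5.4464.
|(zone P ∩ zone Q) ∩ zone R| = 2.16.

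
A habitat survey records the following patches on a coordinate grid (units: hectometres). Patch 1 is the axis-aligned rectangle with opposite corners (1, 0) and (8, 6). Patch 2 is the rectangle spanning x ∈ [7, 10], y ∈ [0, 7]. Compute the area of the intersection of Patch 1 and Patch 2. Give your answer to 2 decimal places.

6.00

|Patch 1∩Patch 2|: x∈[7,8], y∈[0,6] → 1·6 = 6.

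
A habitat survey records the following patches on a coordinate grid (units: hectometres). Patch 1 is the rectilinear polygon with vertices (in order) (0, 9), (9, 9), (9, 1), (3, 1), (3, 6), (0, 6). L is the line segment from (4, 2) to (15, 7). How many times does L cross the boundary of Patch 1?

The segment meets the boundary at (9,4.273).

1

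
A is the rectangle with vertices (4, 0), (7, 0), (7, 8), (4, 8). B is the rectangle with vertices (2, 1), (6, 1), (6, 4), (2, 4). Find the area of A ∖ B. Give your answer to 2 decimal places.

|A∩B|: x∈[4,6], y∈[1,4] → 2·3 = 6.
|A| = 24.
|A ∖ B| = |A| − |A∩B| = 24 − 6 = 18.00.

18.00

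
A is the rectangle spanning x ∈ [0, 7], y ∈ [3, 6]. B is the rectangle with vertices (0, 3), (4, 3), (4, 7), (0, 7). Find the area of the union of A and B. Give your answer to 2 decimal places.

25.00

By inclusion–exclusion:
Individual areas: |A| = 21, |B| = 16.
|A∩B|: x∈[0,4], y∈[3,6] → 4·3 = 12.
|A ∪ B| = 37 − 12 = 25.00.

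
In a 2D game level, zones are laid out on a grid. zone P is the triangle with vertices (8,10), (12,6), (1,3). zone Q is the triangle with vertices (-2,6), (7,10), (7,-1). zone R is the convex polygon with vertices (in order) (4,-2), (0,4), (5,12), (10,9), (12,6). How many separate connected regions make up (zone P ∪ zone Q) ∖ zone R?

(zone P ∪ zone Q) ∖ zone R splits into 2 disjoint pieces (area 1.125, area 6.014).

2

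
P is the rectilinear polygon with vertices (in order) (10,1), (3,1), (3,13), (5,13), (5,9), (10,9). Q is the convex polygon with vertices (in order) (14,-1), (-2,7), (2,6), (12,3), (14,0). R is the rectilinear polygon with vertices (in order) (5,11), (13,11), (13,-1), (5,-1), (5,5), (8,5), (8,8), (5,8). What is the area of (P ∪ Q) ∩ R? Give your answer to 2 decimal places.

|P ∪ Q| = 76.7.
|(P ∪ Q) ∩ R| = 39.10.

39.10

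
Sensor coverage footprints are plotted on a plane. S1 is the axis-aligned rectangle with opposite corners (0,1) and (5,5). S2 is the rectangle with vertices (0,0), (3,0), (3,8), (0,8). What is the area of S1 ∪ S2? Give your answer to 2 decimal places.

32.00

By inclusion–exclusion:
Individual areas: |S1| = 20, |S2| = 24.
|S1∩S2|: x∈[0,3], y∈[1,5] → 3·4 = 12.
|S1 ∪ S2| = 44 − 12 = 32.00.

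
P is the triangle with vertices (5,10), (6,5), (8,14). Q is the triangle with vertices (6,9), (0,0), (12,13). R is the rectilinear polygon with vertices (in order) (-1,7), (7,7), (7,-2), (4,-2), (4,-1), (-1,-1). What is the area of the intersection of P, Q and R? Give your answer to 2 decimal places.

0.33

The intersection is the polygon with vertices (6.439,6.976), (5.753,6.233), (5.6,7), (6.444,7).
By the shoelace formula its area is 0.33.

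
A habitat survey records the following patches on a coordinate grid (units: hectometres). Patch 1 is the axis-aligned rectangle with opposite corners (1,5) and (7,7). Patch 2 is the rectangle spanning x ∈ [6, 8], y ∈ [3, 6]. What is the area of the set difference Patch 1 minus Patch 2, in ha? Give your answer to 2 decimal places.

11.00

|Patch 1∩Patch 2|: x∈[6,7], y∈[5,6] → 1·1 = 1.
|Patch 1| = 12.
|Patch 1 ∖ Patch 2| = |Patch 1| − |Patch 1∩Patch 2| = 12 − 1 = 11.00.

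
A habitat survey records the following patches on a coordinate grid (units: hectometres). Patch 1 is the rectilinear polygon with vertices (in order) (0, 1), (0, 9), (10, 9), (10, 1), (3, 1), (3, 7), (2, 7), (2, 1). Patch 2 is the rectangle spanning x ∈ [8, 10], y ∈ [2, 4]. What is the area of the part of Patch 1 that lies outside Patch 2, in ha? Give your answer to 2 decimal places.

|Patch 1| = 74, |Patch 1∩Patch 2| = 4.
|Patch 1 ∖ Patch 2| = |Patch 1| − |Patch 1∩Patch 2| = 74 − 4 = 70.00.

70.00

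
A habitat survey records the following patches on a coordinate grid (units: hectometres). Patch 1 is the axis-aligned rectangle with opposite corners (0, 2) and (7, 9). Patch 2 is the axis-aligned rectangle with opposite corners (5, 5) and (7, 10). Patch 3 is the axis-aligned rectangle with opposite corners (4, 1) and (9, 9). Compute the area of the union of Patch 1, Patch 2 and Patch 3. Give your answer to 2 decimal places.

70.00

By inclusion–exclusion:
Individual areas: |Patch 1| = 49, |Patch 2| = 10, |Patch 3| = 40.
|Patch 1∩Patch 2|: x∈[5,7], y∈[5,9] → 2·4 = 8.
|Patch 1∩Patch 3|: x∈[4,7], y∈[2,9] → 3·7 = 21.
|Patch 2∩Patch 3|: x∈[5,7], y∈[5,9] → 2·4 = 8.
|Patch 1∩Patch 2∩Patch 3| = 8.
|Patch 1 ∪ Patch 2 ∪ Patch 3| = 99 − 37 + 8 = 70.00.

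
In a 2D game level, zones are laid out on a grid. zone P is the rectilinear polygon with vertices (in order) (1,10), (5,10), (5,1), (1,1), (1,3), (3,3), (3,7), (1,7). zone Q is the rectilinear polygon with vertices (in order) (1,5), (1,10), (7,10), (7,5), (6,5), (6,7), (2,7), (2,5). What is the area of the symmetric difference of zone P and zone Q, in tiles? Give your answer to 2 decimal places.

26.00

|zone P| = 28, |zone Q| = 22, |zone P∩zone Q| = 12.
|zone P △ zone Q| = |zone P| + |zone Q| − 2·|zone P∩zone Q| = 28 + 22 − 24 = 26.00.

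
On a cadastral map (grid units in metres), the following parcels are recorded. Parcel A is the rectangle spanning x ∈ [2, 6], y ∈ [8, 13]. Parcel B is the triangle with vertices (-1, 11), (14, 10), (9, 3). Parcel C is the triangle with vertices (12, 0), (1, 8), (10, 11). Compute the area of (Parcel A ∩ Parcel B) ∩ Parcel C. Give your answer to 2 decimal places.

The region (Parcel A ∩ Parcel B) ∩ Parcel C is the polygon with vertices (2.75,8), (2.235,8.412), (6,9.667), (6,8).
By the shoelace formula its area is 3.81.

3.81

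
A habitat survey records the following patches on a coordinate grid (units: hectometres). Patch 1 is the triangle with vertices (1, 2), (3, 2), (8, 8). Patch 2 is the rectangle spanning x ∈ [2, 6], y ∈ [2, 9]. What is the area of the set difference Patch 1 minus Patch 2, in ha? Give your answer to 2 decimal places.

|Patch 1| = 6, |Patch 1∩Patch 2| = 4.8857.
|Patch 1 ∖ Patch 2| = |Patch 1| − |Patch 1∩Patch 2| = 6 − 4.8857 = 1.11.

1.11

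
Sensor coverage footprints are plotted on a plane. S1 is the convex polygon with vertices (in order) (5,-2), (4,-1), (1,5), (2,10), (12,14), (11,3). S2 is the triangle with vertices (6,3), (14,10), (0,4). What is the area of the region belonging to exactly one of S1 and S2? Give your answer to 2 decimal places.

|S1| = 111.5, |S2| = 25, |S1∩S2| = 22.9887.
|S1 △ S2| = |S1| + |S2| − 2·|S1∩S2| = 111.5 + 25 − 45.9773 = 90.52.

90.52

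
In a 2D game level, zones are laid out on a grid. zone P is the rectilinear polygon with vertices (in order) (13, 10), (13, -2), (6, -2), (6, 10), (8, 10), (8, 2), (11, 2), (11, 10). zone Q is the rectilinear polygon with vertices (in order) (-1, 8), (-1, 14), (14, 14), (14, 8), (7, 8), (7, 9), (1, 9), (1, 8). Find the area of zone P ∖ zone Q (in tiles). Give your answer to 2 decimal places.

|zone P| = 60, |zone P∩zone Q| = 7.
|zone P ∖ zone Q| = |zone P| − |zone P∩zone Q| = 60 − 7 = 53.00.

53.00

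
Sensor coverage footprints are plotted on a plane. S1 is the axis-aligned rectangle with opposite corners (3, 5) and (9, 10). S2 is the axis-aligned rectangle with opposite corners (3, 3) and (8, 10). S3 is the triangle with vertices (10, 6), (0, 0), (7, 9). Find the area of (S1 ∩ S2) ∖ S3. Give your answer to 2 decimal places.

15.28

|S1 ∩ S2| = 25.
|(S1 ∩ S2) ∩ S3| = 9.7222.
|(S1 ∩ S2) ∖ S3| = 25 − 9.7222 = 15.28.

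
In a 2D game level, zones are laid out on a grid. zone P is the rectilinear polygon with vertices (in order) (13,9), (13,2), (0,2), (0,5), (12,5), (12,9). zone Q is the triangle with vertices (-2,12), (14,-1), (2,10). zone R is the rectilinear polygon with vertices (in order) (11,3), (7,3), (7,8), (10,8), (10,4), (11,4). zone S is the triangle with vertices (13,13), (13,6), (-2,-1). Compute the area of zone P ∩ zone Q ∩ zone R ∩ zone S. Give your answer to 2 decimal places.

0.82

The intersection is the polygon with vertices (7,5), (7.455,5), (8.602,3.948), (8.163,3.743), (7,4.688).
By the shoelace formula its area is 0.82.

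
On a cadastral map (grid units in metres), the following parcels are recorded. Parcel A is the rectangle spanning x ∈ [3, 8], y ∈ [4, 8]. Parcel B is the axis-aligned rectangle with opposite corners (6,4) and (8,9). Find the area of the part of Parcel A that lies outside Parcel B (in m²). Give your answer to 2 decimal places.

|Parcel A∩Parcel B|: x∈[6,8], y∈[4,8] → 2·4 = 8.
|Parcel A| = 20.
|Parcel A ∖ Parcel B| = |Parcel A| − |Parcel A∩Parcel B| = 20 − 8 = 12.00.

12.00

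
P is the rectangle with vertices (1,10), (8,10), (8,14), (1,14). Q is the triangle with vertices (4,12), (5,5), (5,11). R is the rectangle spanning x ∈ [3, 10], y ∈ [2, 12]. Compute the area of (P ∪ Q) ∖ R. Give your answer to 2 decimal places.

18.00

|P ∪ Q| = 29.7857.
|(P ∪ Q) ∩ R| = 11.7857.
|(P ∪ Q) ∖ R| = 29.7857 − 11.7857 = 18.00.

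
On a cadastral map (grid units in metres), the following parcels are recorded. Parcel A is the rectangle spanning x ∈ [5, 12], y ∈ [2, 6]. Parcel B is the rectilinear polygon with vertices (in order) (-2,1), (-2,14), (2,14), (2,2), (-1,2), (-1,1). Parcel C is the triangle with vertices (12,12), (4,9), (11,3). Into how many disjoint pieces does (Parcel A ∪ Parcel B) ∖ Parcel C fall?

(Parcel A ∪ Parcel B) ∖ Parcel C splits into 2 disjoint pieces (area 22.25, area 49).

2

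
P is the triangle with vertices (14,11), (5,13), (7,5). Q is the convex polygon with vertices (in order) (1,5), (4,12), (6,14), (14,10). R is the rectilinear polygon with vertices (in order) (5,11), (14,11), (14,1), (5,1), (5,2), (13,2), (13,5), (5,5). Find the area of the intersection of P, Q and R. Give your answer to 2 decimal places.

18.63

The intersection is the polygon with vertices (13.263,10.368), (11.884,9.186), (6.474,7.105), (5.5,11), (12,11).
By the shoelace formula its area is 18.63.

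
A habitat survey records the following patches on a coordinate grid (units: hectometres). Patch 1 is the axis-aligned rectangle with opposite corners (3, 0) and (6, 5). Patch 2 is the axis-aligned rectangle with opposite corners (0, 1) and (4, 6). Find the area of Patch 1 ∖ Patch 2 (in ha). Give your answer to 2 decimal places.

11.00

|Patch 1∩Patch 2|: x∈[3,4], y∈[1,5] → 1·4 = 4.
|Patch 1| = 15.
|Patch 1 ∖ Patch 2| = |Patch 1| − |Patch 1∩Patch 2| = 15 − 4 = 11.00.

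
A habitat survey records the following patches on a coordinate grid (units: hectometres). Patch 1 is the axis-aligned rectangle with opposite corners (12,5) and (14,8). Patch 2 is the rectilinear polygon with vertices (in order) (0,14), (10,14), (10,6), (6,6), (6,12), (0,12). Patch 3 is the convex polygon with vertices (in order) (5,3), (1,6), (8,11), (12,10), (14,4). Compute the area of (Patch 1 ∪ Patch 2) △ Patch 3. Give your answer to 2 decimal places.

72.86

|Patch 1 ∪ Patch 2| = 50.
|(Patch 1 ∪ Patch 2) ∩ Patch 3| = 21.5714.
|(Patch 1 ∪ Patch 2) △ Patch 3| = 50 + 66 − 43.1429 = 72.86.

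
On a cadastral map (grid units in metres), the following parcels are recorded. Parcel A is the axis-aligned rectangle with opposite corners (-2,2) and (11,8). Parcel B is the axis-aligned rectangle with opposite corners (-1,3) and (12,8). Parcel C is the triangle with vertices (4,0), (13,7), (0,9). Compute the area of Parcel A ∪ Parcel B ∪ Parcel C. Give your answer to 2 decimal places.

89.95

By inclusion–exclusion:
Individual areas: |Parcel A| = 78, |Parcel B| = 65, |Parcel C| = 54.5.
|Parcel A∩Parcel B|: x∈[-1,11], y∈[3,8] → 12·5 = 60.
|Parcel A∩Parcel C| = 46.1487.
|Parcel B∩Parcel C| = 43.2207.
|Parcel A∩Parcel B∩Parcel C| = 41.8233.
|Parcel A ∪ Parcel B ∪ Parcel C| = 197.5 − 149.3694 + 41.8233 = 89.95.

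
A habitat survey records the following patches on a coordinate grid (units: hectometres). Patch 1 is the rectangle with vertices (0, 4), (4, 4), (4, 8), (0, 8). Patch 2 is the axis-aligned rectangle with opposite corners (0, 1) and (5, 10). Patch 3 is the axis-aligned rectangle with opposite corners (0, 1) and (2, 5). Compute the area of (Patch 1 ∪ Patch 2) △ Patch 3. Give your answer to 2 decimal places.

37.00

|Patch 1 ∪ Patch 2| = 45.
|(Patch 1 ∪ Patch 2) ∩ Patch 3| = 8.
|(Patch 1 ∪ Patch 2) △ Patch 3| = 45 + 8 − 16 = 37.00.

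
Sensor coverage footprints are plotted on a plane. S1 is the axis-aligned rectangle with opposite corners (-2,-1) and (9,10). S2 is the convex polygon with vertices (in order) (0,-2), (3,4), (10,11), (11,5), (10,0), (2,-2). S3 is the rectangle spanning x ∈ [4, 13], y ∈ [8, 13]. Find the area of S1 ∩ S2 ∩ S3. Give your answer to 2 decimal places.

The intersection is the polygon with vertices (9,10), (9,8), (7,8).
By the shoelace formula its area is 2.00.

2.00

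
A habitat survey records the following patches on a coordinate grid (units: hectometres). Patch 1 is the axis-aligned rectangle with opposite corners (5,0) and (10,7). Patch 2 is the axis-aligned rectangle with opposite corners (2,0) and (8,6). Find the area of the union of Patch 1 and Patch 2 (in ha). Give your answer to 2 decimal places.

By inclusion–exclusion:
Individual areas: |Patch 1| = 35, |Patch 2| = 36.
|Patch 1∩Patch 2|: x∈[5,8], y∈[0,6] → 3·6 = 18.
|Patch 1 ∪ Patch 2| = 71 − 18 = 53.00.

53.00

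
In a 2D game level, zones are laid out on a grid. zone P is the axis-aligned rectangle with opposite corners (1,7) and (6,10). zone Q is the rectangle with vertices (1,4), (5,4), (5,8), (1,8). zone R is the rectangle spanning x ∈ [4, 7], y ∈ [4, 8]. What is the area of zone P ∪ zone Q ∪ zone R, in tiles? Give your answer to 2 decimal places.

By inclusion–exclusion:
Individual areas: |zone P| = 15, |zone Q| = 16, |zone R| = 12.
|zone P∩zone Q|: x∈[1,5], y∈[7,8] → 4·1 = 4.
|zone P∩zone R|: x∈[4,6], y∈[7,8] → 2·1 = 2.
|zone Q∩zone R|: x∈[4,5], y∈[4,8] → 1·4 = 4.
|zone P∩zone Q∩zone R| = 1.
|zone P ∪ zone Q ∪ zone R| = 43 − 10 + 1 = 34.00.

34.00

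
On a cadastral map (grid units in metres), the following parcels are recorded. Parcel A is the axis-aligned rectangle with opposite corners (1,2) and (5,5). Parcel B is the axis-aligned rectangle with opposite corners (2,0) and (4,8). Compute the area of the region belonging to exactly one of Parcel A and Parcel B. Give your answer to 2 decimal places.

16.00

|Parcel A∩Parcel B|: x∈[2,4], y∈[2,5] → 2·3 = 6.
|Parcel A △ Parcel B| = |Parcel A| + |Parcel B| − 2·|Parcel A∩Parcel B| = 12 + 16 − 12 = 16.00.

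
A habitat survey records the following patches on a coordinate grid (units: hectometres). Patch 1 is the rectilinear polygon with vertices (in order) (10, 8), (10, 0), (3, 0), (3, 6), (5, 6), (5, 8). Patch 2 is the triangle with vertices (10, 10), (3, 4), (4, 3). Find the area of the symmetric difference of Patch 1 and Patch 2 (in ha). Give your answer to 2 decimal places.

|Patch 1| = 52, |Patch 2| = 6.5, |Patch 1∩Patch 2| = 5.881.
|Patch 1 △ Patch 2| = |Patch 1| + |Patch 2| − 2·|Patch 1∩Patch 2| = 52 + 6.5 − 11.7619 = 46.74.

46.74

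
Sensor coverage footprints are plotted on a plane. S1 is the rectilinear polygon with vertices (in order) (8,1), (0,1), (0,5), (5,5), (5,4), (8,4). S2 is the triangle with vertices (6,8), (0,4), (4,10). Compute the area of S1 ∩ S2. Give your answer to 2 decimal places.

The intersection is the polygon with vertices (1.5,5), (0,4), (0.667,5).
By the shoelace formula its area is 0.42.

0.42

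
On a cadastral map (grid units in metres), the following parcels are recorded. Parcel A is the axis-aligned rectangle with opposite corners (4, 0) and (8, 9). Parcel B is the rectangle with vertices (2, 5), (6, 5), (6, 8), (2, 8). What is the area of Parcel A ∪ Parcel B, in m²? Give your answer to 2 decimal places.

By inclusion–exclusion:
Individual areas: |Parcel A| = 36, |Parcel B| = 12.
|Parcel A∩Parcel B|: x∈[4,6], y∈[5,8] → 2·3 = 6.
|Parcel A ∪ Parcel B| = 48 − 6 = 42.00.

42.00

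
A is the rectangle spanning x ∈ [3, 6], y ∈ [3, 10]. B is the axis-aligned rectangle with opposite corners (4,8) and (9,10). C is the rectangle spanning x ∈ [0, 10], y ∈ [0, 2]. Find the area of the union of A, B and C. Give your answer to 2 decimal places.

47.00

By inclusion–exclusion:
Individual areas: |A| = 21, |B| = 10, |C| = 20.
|A∩B|: x∈[4,6], y∈[8,10] → 2·2 = 4.
|A∩C| = 0 (no overlap).
|B∩C| = 0 (no overlap).
|A∩B∩C| = 0.
|A ∪ B ∪ C| = 51 − 4 + 0 = 47.00.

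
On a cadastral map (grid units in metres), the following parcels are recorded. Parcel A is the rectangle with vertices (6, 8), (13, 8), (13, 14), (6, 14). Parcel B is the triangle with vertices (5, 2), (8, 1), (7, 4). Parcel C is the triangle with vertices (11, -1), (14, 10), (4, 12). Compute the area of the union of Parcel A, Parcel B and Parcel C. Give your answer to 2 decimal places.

By inclusion–exclusion:
Individual areas: |Parcel A| = 42, |Parcel B| = 4, |Parcel C| = 58.
|Parcel A∩Parcel B| = 0.
|Parcel A∩Parcel C| = 20.278.
|Parcel B∩Parcel C| = 0.
|Parcel A∩Parcel B∩Parcel C| = 0.
|Parcel A ∪ Parcel B ∪ Parcel C| = 104 − 20.278 + 0 = 83.72.

83.72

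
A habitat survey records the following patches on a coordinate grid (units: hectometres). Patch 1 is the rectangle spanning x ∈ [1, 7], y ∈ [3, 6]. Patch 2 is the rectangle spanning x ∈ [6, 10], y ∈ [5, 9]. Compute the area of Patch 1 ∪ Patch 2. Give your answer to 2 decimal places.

33.00

By inclusion–exclusion:
Individual areas: |Patch 1| = 18, |Patch 2| = 16.
|Patch 1∩Patch 2|: x∈[6,7], y∈[5,6] → 1·1 = 1.
|Patch 1 ∪ Patch 2| = 34 − 1 = 33.00.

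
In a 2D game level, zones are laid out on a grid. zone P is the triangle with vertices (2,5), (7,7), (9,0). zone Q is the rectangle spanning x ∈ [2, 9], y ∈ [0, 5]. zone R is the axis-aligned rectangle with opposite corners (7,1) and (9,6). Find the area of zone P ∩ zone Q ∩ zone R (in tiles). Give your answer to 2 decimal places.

The intersection is the polygon with vertices (7,1.429), (7,5), (7.571,5), (8.714,1), (7.6,1).
By the shoelace formula its area is 4.44.

4.44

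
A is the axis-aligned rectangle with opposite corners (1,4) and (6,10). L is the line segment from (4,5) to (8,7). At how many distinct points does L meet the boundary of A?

1

The segment meets the boundary at (6,6).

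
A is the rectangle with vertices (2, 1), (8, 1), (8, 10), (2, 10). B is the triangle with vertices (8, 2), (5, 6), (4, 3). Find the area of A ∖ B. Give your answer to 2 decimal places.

47.50

|A| = 54, |A∩B| = 6.5.
|A ∖ B| = |A| − |A∩B| = 54 − 6.5 = 47.50.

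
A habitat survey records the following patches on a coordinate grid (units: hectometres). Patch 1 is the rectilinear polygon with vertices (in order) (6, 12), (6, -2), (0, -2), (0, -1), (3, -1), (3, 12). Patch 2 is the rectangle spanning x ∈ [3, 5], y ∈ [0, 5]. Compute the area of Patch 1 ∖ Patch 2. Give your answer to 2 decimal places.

35.00

|Patch 1| = 45, |Patch 1∩Patch 2| = 10.
|Patch 1 ∖ Patch 2| = |Patch 1| − |Patch 1∩Patch 2| = 45 − 10 = 35.00.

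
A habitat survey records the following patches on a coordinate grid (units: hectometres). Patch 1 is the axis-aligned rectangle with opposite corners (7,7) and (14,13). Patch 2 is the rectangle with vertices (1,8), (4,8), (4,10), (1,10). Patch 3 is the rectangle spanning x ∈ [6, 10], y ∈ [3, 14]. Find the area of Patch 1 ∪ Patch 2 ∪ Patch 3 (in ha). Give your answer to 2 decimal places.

By inclusion–exclusion:
Individual areas: |Patch 1| = 42, |Patch 2| = 6, |Patch 3| = 44.
|Patch 1∩Patch 2| = 0 (no overlap).
|Patch 1∩Patch 3|: x∈[7,10], y∈[7,13] → 3·6 = 18.
|Patch 2∩Patch 3| = 0 (no overlap).
|Patch 1∩Patch 2∩Patch 3| = 0.
|Patch 1 ∪ Patch 2 ∪ Patch 3| = 92 − 18 + 0 = 74.00.

74.00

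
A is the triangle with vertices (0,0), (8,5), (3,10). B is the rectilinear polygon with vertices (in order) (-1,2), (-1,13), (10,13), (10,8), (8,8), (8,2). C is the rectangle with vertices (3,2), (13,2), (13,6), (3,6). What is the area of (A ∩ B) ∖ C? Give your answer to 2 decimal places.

17.60

|A ∩ B| = 29.9.
|(A ∩ B) ∩ C| = 12.3.
|(A ∩ B) ∖ C| = 29.9 − 12.3 = 17.60.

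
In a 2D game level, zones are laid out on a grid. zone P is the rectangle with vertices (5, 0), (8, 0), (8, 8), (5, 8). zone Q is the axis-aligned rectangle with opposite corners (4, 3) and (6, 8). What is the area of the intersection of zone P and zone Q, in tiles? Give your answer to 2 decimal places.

5.00

|zone P∩zone Q|: x∈[5,6], y∈[3,8] → 1·5 = 5.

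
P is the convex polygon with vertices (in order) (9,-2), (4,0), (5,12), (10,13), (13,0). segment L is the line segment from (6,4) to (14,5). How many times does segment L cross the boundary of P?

The segment meets the boundary at (11.907,4.738).

1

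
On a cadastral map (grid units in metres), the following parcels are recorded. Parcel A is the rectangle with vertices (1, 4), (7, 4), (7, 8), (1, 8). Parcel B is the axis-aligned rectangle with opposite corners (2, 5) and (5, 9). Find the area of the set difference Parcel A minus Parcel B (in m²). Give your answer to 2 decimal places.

|Parcel A∩Parcel B|: x∈[2,5], y∈[5,8] → 3·3 = 9.
|Parcel A| = 24.
|Parcel A ∖ Parcel B| = |Parcel A| − |Parcel A∩Parcel B| = 24 − 9 = 15.00.

15.00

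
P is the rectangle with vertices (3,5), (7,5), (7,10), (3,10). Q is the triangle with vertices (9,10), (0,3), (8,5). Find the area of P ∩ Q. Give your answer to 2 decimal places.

7.56

The intersection is the polygon with vertices (7,5), (3,5), (3,5.333), (7,8.444).
By the shoelace formula its area is 7.56.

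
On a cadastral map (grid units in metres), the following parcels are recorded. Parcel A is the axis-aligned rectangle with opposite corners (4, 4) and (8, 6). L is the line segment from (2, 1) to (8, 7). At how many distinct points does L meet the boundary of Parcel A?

The segment meets the boundary at (7,6), (5,4).

2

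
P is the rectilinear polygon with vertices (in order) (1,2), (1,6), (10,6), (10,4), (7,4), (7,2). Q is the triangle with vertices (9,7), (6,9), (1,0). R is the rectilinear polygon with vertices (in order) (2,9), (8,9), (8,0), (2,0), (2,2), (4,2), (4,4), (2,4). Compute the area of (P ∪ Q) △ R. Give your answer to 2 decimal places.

37.36

|P ∪ Q| = 39.1032.
|(P ∪ Q) ∩ R| = 25.8698.
|(P ∪ Q) △ R| = 39.1032 + 50 − 51.7397 = 37.36.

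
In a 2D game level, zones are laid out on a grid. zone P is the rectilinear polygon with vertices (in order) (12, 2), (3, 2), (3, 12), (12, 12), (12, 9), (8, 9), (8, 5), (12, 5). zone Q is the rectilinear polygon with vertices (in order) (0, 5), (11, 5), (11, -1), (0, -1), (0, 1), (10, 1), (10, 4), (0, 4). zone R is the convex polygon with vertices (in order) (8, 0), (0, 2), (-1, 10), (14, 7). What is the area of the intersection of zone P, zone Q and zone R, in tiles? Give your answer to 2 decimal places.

9.08

The intersection is the polygon with vertices (10,4), (3,4), (3,5), (8,5), (11,5), (11,3.5), (10,2.333).
By the shoelace formula its area is 9.08.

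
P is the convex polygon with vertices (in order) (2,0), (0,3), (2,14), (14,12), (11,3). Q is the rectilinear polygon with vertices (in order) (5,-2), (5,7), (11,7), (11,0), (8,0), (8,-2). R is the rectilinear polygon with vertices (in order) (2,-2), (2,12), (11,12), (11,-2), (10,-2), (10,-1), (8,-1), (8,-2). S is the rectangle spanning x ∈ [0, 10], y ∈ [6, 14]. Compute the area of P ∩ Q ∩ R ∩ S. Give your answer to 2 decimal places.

5.00

The intersection is the polygon with vertices (10,7), (10,6), (5,6), (5,7).
By the shoelace formula its area is 5.00.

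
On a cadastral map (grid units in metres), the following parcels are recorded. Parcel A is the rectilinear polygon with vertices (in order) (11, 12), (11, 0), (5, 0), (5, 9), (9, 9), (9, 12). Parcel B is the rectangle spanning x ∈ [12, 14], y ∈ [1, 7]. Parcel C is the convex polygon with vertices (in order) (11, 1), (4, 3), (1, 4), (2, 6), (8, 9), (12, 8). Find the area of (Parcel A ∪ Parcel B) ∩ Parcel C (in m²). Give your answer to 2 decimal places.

39.48

The region (Parcel A ∪ Parcel B) ∩ Parcel C is the polygon with vertices (11,1), (5,2.714), (5,7.5), (8,9), (11,8.25).
By the shoelace formula its area is 39.48.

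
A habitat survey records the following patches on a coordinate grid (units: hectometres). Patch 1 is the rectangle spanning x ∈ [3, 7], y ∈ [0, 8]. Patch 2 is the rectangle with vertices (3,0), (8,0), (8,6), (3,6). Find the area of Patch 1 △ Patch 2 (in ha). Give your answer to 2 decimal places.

14.00

|Patch 1∩Patch 2|: x∈[3,7], y∈[0,6] → 4·6 = 24.
|Patch 1 △ Patch 2| = |Patch 1| + |Patch 2| − 2·|Patch 1∩Patch 2| = 32 + 30 − 48 = 14.00.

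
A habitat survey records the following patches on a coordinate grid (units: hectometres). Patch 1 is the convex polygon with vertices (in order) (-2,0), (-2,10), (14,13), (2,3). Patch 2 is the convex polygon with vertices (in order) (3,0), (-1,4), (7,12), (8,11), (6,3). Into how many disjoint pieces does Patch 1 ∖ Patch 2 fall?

Patch 1 ∖ Patch 2 splits into 2 disjoint pieces (area 36.2967, area 13.3684).

2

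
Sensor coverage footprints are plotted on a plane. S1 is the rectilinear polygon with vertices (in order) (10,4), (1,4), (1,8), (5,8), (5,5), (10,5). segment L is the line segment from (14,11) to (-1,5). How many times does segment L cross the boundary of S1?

2

The segment meets the boundary at (5,7.4), (1,5.8).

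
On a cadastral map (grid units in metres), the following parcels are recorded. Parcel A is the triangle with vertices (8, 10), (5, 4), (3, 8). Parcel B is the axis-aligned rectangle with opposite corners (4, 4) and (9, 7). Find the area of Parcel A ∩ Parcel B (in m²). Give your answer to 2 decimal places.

4.25

The intersection is the polygon with vertices (5,4), (4,6), (4,7), (6.5,7).
By the shoelace formula its area is 4.25.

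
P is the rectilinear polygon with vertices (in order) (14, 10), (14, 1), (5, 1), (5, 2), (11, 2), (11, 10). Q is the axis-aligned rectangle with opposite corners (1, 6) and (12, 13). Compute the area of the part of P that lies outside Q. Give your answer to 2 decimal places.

29.00

|P| = 33, |P∩Q| = 4.
|P ∖ Q| = |P| − |P∩Q| = 33 − 4 = 29.00.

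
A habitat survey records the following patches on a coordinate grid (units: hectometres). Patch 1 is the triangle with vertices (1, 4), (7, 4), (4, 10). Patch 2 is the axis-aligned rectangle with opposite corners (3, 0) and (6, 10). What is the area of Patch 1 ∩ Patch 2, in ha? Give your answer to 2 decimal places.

13.00

The intersection is the polygon with vertices (3,4), (3,8), (4,10), (6,6), (6,4).
By the shoelace formula its area is 13.00.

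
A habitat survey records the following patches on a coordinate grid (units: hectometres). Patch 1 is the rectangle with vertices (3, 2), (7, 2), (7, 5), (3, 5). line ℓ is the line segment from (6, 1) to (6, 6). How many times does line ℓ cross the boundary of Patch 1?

2

The segment meets the boundary at (6,5), (6,2).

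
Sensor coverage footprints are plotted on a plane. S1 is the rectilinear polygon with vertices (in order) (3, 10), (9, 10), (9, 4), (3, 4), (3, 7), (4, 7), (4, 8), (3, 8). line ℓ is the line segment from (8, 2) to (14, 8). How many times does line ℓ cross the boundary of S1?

0

The segment lies entirely outside S1 and never meets its boundary.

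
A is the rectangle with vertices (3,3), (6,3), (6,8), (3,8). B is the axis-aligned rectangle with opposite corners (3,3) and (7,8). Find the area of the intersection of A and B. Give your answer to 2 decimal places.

|A∩B|: x∈[3,6], y∈[3,8] → 3·5 = 15.

15.00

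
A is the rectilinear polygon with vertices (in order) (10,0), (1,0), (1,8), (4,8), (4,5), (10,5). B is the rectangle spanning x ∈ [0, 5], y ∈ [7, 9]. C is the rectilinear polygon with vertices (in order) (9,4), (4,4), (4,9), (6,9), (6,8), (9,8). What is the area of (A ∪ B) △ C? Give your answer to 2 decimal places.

|A ∪ B| = 61.
|(A ∪ B) ∩ C| = 7.
|(A ∪ B) △ C| = 61 + 22 − 14 = 69.00.

69.00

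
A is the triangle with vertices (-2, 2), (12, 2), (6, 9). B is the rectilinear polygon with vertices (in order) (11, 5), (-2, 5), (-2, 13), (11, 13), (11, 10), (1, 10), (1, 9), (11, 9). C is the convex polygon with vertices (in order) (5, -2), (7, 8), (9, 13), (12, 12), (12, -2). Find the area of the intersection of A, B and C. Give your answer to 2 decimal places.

The intersection is the polygon with vertices (6.4,5), (6.973,7.865), (9.429,5).
By the shoelace formula its area is 4.34.

4.34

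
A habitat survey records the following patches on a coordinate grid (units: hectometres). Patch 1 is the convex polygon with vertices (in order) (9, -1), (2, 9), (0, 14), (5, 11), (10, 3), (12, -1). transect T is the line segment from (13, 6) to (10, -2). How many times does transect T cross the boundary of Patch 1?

The segment meets the boundary at (11.071,0.857), (10.375,-1).

2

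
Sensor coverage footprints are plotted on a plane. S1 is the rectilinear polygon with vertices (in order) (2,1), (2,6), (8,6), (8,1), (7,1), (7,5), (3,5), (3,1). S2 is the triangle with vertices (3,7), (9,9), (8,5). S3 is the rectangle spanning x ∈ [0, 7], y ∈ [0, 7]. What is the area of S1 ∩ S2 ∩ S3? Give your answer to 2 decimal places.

0.45

The intersection is the polygon with vertices (5.5,6), (7,6), (7,5.4).
By the shoelace formula its area is 0.45.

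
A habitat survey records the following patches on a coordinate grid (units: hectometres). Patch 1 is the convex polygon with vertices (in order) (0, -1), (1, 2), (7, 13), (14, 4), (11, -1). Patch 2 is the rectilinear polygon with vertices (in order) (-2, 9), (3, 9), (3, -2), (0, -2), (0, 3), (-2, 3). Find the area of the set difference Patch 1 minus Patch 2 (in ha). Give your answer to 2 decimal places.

|Patch 1| = 111.5, |Patch 1∩Patch 2| = 11.1667.
|Patch 1 ∖ Patch 2| = |Patch 1| − |Patch 1∩Patch 2| = 111.5 − 11.1667 = 100.33.

100.33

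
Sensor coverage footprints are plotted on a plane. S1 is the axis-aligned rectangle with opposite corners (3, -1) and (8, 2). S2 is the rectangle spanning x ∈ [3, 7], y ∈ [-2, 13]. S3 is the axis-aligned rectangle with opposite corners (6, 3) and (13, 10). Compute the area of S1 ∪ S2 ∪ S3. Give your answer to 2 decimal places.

By inclusion–exclusion:
Individual areas: |S1| = 15, |S2| = 60, |S3| = 49.
|S1∩S2|: x∈[3,7], y∈[-1,2] → 4·3 = 12.
|S1∩S3| = 0 (no overlap).
|S2∩S3|: x∈[6,7], y∈[3,10] → 1·7 = 7.
|S1∩S2∩S3| = 0.
|S1 ∪ S2 ∪ S3| = 124 − 19 + 0 = 105.00.

105.00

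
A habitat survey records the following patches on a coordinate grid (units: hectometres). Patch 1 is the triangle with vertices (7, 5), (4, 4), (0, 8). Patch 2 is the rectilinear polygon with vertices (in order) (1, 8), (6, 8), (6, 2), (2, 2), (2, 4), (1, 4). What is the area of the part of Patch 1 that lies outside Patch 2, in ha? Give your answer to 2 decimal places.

0.67

|Patch 1| = 8, |Patch 1∩Patch 2| = 7.3333.
|Patch 1 ∖ Patch 2| = |Patch 1| − |Patch 1∩Patch 2| = 8 − 7.3333 = 0.67.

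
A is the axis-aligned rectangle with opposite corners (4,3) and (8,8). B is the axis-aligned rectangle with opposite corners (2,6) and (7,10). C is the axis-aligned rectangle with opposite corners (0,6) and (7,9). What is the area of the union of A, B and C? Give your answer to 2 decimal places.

By inclusion–exclusion:
Individual areas: |A| = 20, |B| = 20, |C| = 21.
|A∩B|: x∈[4,7], y∈[6,8] → 3·2 = 6.
|A∩C|: x∈[4,7], y∈[6,8] → 3·2 = 6.
|B∩C|: x∈[2,7], y∈[6,9] → 5·3 = 15.
|A∩B∩C| = 6.
|A ∪ B ∪ C| = 61 − 27 + 6 = 40.00.

40.00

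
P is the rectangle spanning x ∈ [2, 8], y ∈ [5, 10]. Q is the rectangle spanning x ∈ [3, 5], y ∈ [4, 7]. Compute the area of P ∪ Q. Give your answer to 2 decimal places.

32.00

By inclusion–exclusion:
Individual areas: |P| = 30, |Q| = 6.
|P∩Q|: x∈[3,5], y∈[5,7] → 2·2 = 4.
|P ∪ Q| = 36 − 4 = 32.00.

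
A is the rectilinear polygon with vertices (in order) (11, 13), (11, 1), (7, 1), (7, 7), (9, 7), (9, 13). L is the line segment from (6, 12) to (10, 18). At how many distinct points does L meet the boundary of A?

The segment lies entirely outside A and never meets its boundary.

0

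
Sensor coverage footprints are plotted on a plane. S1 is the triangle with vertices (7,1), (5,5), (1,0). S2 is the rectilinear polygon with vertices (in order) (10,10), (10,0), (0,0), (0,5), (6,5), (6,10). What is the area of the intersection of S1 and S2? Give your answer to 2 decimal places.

The intersection is the polygon with vertices (7,1), (1,0), (5,5).
By the shoelace formula its area is 13.00.

13.00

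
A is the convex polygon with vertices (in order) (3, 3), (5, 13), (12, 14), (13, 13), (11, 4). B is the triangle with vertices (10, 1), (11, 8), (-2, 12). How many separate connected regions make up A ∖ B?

A ∖ B splits into 2 disjoint pieces (area 7.7149, area 39.5622).

2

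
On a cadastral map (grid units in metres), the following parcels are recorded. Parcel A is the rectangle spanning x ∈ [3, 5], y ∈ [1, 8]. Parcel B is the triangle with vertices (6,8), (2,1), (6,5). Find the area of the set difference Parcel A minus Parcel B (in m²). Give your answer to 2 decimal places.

|Parcel A| = 14, |Parcel A∩Parcel B| = 3.
|Parcel A ∖ Parcel B| = |Parcel A| − |Parcel A∩Parcel B| = 14 − 3 = 11.00.

11.00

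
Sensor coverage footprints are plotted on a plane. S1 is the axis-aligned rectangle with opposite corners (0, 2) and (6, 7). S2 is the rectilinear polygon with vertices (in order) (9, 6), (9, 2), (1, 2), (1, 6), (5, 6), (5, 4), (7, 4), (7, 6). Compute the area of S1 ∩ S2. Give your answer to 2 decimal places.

18.00

The intersection is the polygon with vertices (6,2), (1,2), (1,6), (5,6), (5,4), (6,4).
By the shoelace formula its area is 18.00.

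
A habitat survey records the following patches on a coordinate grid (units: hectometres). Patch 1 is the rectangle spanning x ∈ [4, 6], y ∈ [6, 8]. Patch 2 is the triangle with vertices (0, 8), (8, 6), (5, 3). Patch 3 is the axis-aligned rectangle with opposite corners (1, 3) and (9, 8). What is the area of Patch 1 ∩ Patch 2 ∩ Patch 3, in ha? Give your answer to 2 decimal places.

The intersection is the polygon with vertices (4,6), (4,7), (6,6.5), (6,6).
By the shoelace formula its area is 1.50.

1.50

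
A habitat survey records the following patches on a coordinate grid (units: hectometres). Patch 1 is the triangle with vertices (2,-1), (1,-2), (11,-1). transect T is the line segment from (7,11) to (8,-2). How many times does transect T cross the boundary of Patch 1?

The segment meets the boundary at (7.947,-1.305), (7.923,-1).

2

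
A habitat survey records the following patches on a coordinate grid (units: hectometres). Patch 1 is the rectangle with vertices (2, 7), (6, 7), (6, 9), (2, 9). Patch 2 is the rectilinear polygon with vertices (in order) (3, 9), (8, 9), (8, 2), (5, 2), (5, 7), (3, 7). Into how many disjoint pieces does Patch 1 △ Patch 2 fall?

Patch 1 △ Patch 2 splits into 2 disjoint pieces (area 19, area 2).

2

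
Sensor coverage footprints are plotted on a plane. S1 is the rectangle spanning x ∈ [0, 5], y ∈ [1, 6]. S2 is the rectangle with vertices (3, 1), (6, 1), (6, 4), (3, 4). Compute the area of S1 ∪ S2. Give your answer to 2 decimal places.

28.00

By inclusion–exclusion:
Individual areas: |S1| = 25, |S2| = 9.
|S1∩S2|: x∈[3,5], y∈[1,4] → 2·3 = 6.
|S1 ∪ S2| = 34 − 6 = 28.00.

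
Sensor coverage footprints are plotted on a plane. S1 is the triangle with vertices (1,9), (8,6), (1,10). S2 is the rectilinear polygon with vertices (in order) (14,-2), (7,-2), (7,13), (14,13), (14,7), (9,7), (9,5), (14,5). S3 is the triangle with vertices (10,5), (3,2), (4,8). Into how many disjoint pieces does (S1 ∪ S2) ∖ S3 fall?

(S1 ∪ S2) ∖ S3 splits into 2 disjoint pieces (area 46.8865, area 47.0714).

2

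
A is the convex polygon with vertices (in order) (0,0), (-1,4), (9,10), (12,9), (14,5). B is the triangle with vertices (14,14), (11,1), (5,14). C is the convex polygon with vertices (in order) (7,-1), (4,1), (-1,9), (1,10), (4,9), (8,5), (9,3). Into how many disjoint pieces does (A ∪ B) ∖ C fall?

2

(A ∪ B) ∖ C splits into 2 disjoint pieces (area 14.508, area 70.985).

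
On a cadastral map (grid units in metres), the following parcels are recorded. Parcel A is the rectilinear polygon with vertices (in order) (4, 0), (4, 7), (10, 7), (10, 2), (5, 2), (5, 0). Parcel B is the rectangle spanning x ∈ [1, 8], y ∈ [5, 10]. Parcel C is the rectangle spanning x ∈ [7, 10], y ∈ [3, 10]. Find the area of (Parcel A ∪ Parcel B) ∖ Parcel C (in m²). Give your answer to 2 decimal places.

44.00

|Parcel A ∪ Parcel B| = 59.
|(Parcel A ∪ Parcel B) ∩ Parcel C| = 15.
|(Parcel A ∪ Parcel B) ∖ Parcel C| = 59 − 15 = 44.00.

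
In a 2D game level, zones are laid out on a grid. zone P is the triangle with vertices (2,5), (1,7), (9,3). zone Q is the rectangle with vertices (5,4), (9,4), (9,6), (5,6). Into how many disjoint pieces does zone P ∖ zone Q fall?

zone P ∖ zone Q splits into 2 disjoint pieces (area 4.2857, area 0.75).

2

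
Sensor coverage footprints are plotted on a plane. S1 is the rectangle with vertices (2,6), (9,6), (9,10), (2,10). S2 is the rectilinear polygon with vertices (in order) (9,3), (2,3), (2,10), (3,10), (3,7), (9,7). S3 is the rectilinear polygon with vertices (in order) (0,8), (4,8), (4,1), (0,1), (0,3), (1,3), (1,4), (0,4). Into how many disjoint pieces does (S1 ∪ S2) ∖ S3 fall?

1

(S1 ∪ S2) ∖ S3 is a single connected region.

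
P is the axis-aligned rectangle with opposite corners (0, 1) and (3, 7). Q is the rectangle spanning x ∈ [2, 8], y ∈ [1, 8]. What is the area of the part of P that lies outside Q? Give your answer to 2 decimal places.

|P∩Q|: x∈[2,3], y∈[1,7] → 1·6 = 6.
|P| = 18.
|P ∖ Q| = |P| − |P∩Q| = 18 − 6 = 12.00.

12.00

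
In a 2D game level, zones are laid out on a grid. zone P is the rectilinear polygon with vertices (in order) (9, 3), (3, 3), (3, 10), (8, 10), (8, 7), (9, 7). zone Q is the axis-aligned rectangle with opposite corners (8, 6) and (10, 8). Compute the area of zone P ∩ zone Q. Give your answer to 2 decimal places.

1.00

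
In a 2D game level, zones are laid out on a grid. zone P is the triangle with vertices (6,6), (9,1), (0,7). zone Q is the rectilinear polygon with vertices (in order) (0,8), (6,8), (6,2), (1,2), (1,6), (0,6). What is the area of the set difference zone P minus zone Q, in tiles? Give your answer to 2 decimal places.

|zone P| = 13.5, |zone P∩zone Q| = 9.
|zone P ∖ zone Q| = |zone P| − |zone P∩zone Q| = 13.5 − 9 = 4.50.

4.50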